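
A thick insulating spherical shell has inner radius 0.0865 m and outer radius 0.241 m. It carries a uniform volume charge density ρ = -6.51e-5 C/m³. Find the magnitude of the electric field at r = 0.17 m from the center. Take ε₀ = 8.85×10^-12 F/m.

E ≈ 3.62×10^5 V/m

Take a concentric spherical Gaussian surface of radius r = 0.17 m (within the shell material, 0.0865 m < r < 0.241 m).
Only the shell between 0.0865 m and r is enclosed: Q_enc = ρ·(4π/3)(r³ − a³) = (-6.51×10^-5)·(4π/3)·((0.17)³ − (0.0865)³) = -1.163e-6 C.
By Gauss's law, ∮E·dA = E·4πr² = Q_enc/ε₀.
E = |Q_enc|/(4πε₀r²) = (1.163×10^-6)/(4π·8.85×10^-12·(0.17)²) = 3.62e5 N/C.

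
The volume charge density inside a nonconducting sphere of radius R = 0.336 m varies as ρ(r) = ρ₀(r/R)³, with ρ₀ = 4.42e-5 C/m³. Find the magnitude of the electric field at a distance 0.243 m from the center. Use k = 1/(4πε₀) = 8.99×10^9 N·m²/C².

|E| = 7.65×10^4 V/m

By spherical symmetry E is radial; choose a Gaussian sphere of radius r = 0.243 m (r < R).
Q_enc = ∫₀^r ρ(r')·4πr'² dr' = (4πρ₀/R³) ∫₀^r r'^5 dr' = 4πρ₀ r^6/(6·R³) = 5.025×10^-7 C.
By Gauss's law, ∮E·dA = E·4πr² = Q_enc/ε₀.
E = k|Q_enc|/r² = (8.99×10^9)(5.025×10^-7)/(0.243)² = 7.65×10^4 N/C.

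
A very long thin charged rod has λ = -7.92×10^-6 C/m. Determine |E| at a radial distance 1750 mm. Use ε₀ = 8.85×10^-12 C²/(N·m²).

Coaxial Gaussian cylinder, radius r = 1750 mm, length L.
Q_enc = λL, so λ_enc = -7.92e-6 C/m.
Applying ∮E·dA = Q_enc/ε₀ with the end caps contributing no flux:
E = |λ_enc|/(2πε₀r) = (7.92×10^-6)/(2π·8.85×10^-12·1.75) = 8.14×10^4 N/C.

E ≈ 8.14×10^4 N/C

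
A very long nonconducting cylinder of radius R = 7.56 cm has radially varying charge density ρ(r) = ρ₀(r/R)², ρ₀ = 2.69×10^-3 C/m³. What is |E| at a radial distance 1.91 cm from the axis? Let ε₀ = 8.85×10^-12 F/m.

Choose a coaxial cylinder of radius r = 1.91 cm (arbitrary length L) as the Gaussian surface (r < R).
Integrating ρ over the cross-section to radius r: λ_enc = (2πρ₀/R²) ∫₀^r r'^3 dr' = 2πρ₀ r^4/(4·R²) = 9.839e-8 C/m.
Applying ∮E·dA = Q_enc/ε₀ with the end caps contributing no flux:
E = |λ_enc|/(2πε₀r) = (9.839e-8)/(2π·8.85×10^-12·0.0191) = 9.26e4 N/C.

9.26e4 V/m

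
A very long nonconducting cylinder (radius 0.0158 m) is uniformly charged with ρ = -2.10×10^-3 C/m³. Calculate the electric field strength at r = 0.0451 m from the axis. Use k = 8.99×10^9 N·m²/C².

Choose a coaxial cylinder of radius r = 0.0451 m (arbitrary length L) as the Gaussian surface (r > 0.0158 m, full cross-section enclosed).
λ_enc = ρ·πR² = (-2.10×10^-3)π(0.0158)² = -1.647×10^-6 C/m.
Applying ∮E·dA = Q_enc/ε₀ with the end caps contributing no flux:
E = 2k|λ_enc|/r = 2(8.99×10^9)(1.647×10^-6)/(0.0451) = 6.57×10^5 N/C.

E ≈ 6.57e5 N/C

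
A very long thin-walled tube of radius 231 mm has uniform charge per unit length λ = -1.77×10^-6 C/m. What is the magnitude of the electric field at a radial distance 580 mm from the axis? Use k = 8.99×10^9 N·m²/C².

Coaxial Gaussian cylinder, radius r = 580 mm, length L (r > 231 mm).
The full line charge is enclosed: λ_enc = -1.77e-6 C/m.
Gauss's law: E·2πrL = λ_enc L/ε₀.
E = 2k|λ_enc|/r = 2(8.99×10^9)(1.77×10^-6)/(0.58) = 5.49×10^4 N/C.

|E| ≈ 5.49×10^4 N/C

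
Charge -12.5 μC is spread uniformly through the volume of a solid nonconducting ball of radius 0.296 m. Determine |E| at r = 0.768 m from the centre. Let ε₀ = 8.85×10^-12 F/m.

Symmetry ⇒ E = E(r) r̂. Gaussian sphere of radius r = 0.768 m (r > R, so the entire charge is enclosed).
Q_enc = -12.5 μC = -1.25×10^-5 C.
Gauss's law: E·4πr² = Q_enc/ε₀.
E = |Q_enc|/(4πε₀r²) = (1.25×10^-5)/(4π·8.85×10^-12·(0.768)²) = 1.91e5 N/C.

1.91×10^5 V/m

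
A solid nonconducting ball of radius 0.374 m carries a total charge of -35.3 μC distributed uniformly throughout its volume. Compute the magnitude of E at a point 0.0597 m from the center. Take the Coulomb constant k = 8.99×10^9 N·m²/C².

3.62e5 V/m

Take a concentric spherical Gaussian surface of radius r = 0.0597 m (r < R).
For a uniform sphere the enclosed fraction is (r/R)³, so Q_enc = (-35.3 μC)(0.0597/0.374)³ = -1.436×10^-7 C.
By Gauss's law, ∮E·dA = E·4πr² = Q_enc/ε₀.
E = k|Q_enc|/r² = (8.99×10^9)(1.436×10^-7)/(0.0597)² = 3.62e5 N/C.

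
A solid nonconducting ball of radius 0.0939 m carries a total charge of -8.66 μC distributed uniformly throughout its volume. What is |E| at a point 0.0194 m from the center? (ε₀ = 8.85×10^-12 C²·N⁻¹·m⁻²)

|E| ≈ 1.82e6 N/C

By spherical symmetry E is radial; choose a Gaussian sphere of radius r = 0.0194 m (r < R).
Only the charge within r is enclosed: Q_enc = Q·(r/R)³ = (-8.66 μC)·(0.0194 m/0.0939 m)³ = -7.637×10^-8 C.
Gauss's law: E·4πr² = Q_enc/ε₀.
E = |Q_enc|/(4πε₀r²) = (7.637e-8)/(4π·8.85×10^-12·(0.0194)²) = 1.82e6 N/C.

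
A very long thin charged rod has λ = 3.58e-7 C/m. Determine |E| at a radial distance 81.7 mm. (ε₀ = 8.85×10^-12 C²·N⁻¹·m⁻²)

Coaxial Gaussian cylinder, radius r = 81.7 mm, length L.
Q_enc = λL, so λ_enc = 3.58×10^-7 C/m.
Applying ∮E·dA = Q_enc/ε₀ with the end caps contributing no flux:
E = |λ_enc|/(2πε₀r) = (3.58×10^-7)/(2π·8.85×10^-12·0.0817) = 7.88×10^4 N/C.

E ≈ 7.88e4 N/C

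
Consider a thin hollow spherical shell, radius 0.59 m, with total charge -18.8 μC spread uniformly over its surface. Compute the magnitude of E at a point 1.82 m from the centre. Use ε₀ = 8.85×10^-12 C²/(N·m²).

|E| = 5.10×10^4 N/C

By spherical symmetry E is radial; choose a Gaussian sphere of radius r = 1.82 m (r > 0.59 m).
The entire shell is enclosed: Q_enc = -1.88×10^-5 C.
Applying ∮E·dA = Q_enc/ε₀ with Φ = E(4πr²):
E = |Q_enc|/(4πε₀r²) = (1.88×10^-5)/(4π·8.85×10^-12·(1.82)²) = 5.10×10^4 N/C.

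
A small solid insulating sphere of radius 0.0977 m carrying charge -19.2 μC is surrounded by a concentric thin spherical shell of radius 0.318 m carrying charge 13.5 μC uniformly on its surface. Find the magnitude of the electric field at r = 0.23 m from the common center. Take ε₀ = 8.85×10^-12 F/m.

|E| = 3.26×10^6 N/C

Take a concentric spherical Gaussian surface of radius r = 0.23 m (between the bodies, 0.0977 m < r < 0.318 m).
The shell at 0.318 m lies outside the Gaussian surface, so Q_enc = -19.2 μC = -1.92×10^-5 C.
By Gauss's law, ∮E·dA = E·4πr² = Q_enc/ε₀.
E = |Q_enc|/(4πε₀r²) = (1.92e-5)/(4π·8.85×10^-12·(0.23)²) = 3.26×10^6 N/C.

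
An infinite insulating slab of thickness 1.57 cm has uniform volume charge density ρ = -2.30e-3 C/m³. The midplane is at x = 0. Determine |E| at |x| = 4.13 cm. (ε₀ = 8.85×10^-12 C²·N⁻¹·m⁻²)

2.04×10^6 N/C

The point |x| = 4.13 cm lies outside the slab (half-thickness 0.00785 m). A symmetric pillbox spanning the full slab encloses Q_enc = ρ·d·A.
Flux = 2EA ⇒ E = |ρ|d/(2ε₀), independent of distance outside.
E = (2.30e-3)(0.0157)/(2·8.85×10^-12) = 2.04×10^6 N/C.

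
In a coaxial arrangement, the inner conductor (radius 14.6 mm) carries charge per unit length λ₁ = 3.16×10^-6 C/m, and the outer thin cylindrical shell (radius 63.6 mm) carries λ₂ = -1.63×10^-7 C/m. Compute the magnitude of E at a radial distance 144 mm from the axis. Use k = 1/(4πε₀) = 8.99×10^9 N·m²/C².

E = 3.74×10^5 V/m

By cylindrical symmetry E is radial; use a coaxial Gaussian cylinder of radius 144 mm and length L (r > 63.6 mm, enclosing both).
λ_enc = λ₁ + λ₂ = (3.16×10^-6) + (-1.63×10^-7) = 2.997×10^-6 C/m.
Gauss's law: E·2πrL = λ_enc L/ε₀.
E = 2k|λ_enc|/r = 2(8.99×10^9)(2.997e-6)/(0.144) = 3.74×10^5 N/C.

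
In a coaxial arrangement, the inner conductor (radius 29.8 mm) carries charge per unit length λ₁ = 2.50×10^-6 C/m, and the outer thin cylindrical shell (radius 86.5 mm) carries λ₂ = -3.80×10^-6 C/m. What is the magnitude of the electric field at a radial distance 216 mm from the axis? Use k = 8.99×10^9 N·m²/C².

|E| = 1.08×10^5 N/C

Coaxial Gaussian cylinder, radius r = 216 mm, length L (r > 86.5 mm, enclosing both).
λ_enc = λ₁ + λ₂ = (2.50e-6) + (-3.80e-6) = -1.30e-6 C/m.
By Gauss's law (flux through the curved wall only), E·2πrL = λ_enc L/ε₀.
E = 2k|λ_enc|/r = 2(8.99×10^9)(1.30×10^-6)/(0.216) = 1.08e5 N/C.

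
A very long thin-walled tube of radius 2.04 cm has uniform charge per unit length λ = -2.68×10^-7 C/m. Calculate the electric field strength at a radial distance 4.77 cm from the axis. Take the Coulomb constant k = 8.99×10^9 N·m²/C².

1.01e5 V/m

By cylindrical symmetry E is radial; use a coaxial Gaussian cylinder of radius 4.77 cm and length L (r > 2.04 cm).
The full line charge is enclosed: λ_enc = -2.68×10^-7 C/m.
Gauss's law: E·2πrL = λ_enc L/ε₀.
E = 2k|λ_enc|/r = 2(8.99×10^9)(2.68×10^-7)/(0.0477) = 1.01e5 N/C.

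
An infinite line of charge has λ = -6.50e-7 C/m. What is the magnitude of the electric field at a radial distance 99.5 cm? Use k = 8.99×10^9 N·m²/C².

|E| ≈ 1.17×10^4 N/C

Coaxial Gaussian cylinder, radius r = 99.5 cm, length L.
Q_enc = λL, so λ_enc = -6.50×10^-7 C/m.
Since E is radial and uniform over the curved surface, Φ = E·2πrL = Q_enc/ε₀ = λ_enc L/ε₀.
E = 2k|λ_enc|/r = 2(8.99×10^9)(6.50e-7)/(0.995) = 1.17e4 N/C.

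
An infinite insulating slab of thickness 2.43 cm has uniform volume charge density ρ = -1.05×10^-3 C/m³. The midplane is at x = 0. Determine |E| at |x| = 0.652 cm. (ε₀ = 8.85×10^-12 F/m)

By symmetry E is perpendicular to the slab. A Gaussian pillbox from −0.652 cm to +0.652 cm (face area A) lies entirely within the slab.
Q_enc = ρ·(2x)·A and flux = 2EA, so 2EA = 2ρxA/ε₀ ⇒ E = |ρ|x/ε₀.
E = (1.05e-3)(0.00652)/(8.85×10^-12) = 7.74×10^5 N/C.

7.74e5 V/m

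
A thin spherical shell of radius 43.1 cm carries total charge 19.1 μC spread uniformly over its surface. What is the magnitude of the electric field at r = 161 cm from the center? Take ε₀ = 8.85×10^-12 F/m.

Symmetry ⇒ E = E(r) r̂. Gaussian sphere of radius r = 161 cm (r > 43.1 cm).
The entire shell is enclosed: Q_enc = 1.91×10^-5 C.
Applying ∮E·dA = Q_enc/ε₀ with Φ = E(4πr²):
E = |Q_enc|/(4πε₀r²) = (1.91×10^-5)/(4π·8.85×10^-12·(1.61)²) = 6.63e4 N/C.

6.63×10^4 V/m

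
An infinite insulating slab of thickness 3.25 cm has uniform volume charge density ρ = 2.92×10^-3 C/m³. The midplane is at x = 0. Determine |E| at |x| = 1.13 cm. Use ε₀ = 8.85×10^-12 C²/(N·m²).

By symmetry E is perpendicular to the slab. A Gaussian pillbox from −1.13 cm to +1.13 cm (face area A) lies entirely within the slab.
Q_enc = ρ·(2x)·A and flux = 2EA, so 2EA = 2ρxA/ε₀ ⇒ E = |ρ|x/ε₀.
E = (2.92e-3)(0.0113)/(8.85×10^-12) = 3.73×10^6 N/C.

|E| = 3.73e6 N/C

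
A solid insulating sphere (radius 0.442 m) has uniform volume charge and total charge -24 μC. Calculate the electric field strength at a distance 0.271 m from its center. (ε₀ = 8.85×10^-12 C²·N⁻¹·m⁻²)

Take a concentric spherical Gaussian surface of radius r = 0.271 m (r < R).
For a uniform sphere the enclosed fraction is (r/R)³, so Q_enc = (-24 μC)(0.271/0.442)³ = -5.532×10^-6 C.
Applying ∮E·dA = Q_enc/ε₀ with Φ = E(4πr²):
E = |Q_enc|/(4πε₀r²) = (5.532e-6)/(4π·8.85×10^-12·(0.271)²) = 6.77e5 N/C.

E = 6.77×10^5 V/m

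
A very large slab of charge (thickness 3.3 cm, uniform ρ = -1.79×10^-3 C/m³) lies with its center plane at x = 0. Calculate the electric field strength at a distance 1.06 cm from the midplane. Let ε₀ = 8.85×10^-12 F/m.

By symmetry E is perpendicular to the slab. A Gaussian pillbox from −1.06 cm to +1.06 cm (face area A) lies entirely within the slab.
Q_enc = ρ·(2x)·A and flux = 2EA, so 2EA = 2ρxA/ε₀ ⇒ E = |ρ|x/ε₀.
E = (1.79×10^-3)(0.0106)/(8.85×10^-12) = 2.14e6 N/C.

E ≈ 2.14e6 N/C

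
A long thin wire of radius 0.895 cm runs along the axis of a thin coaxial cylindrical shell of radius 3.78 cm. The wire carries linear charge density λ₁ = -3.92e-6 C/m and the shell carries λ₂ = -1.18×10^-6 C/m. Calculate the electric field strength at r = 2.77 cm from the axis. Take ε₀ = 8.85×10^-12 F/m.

Take a coaxial cylindrical Gaussian surface of radius r = 2.77 cm and length L (between the conductors, 0.895 cm < r < 3.78 cm).
Only the inner wire is enclosed; the outer shell contributes nothing inside itself. λ_enc = λ₁ = -3.92e-6 C/m.
Gauss's law: E·2πrL = λ_enc L/ε₀.
E = |λ_enc|/(2πε₀r) = (3.92×10^-6)/(2π·8.85×10^-12·0.0277) = 2.54×10^6 N/C.

|E| = 2.54×10^6 N/C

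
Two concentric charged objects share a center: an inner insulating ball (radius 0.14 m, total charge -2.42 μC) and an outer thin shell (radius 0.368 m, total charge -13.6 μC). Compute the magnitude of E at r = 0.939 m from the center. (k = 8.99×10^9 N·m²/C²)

|E| ≈ 1.63×10^5 V/m

Take a concentric spherical Gaussian surface of radius r = 0.939 m (r > 0.368 m, enclosing both).
Q_enc = (-2.42 μC) + (-13.6 μC) = -1.602e-5 C.
By Gauss's law, ∮E·dA = E·4πr² = Q_enc/ε₀.
E = k|Q_enc|/r² = (8.99×10^9)(1.602×10^-5)/(0.939)² = 1.63×10^5 N/C.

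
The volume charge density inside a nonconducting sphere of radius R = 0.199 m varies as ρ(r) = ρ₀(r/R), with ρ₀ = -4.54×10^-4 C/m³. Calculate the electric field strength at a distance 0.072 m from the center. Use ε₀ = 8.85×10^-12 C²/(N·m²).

|E| ≈ 3.34×10^5 N/C

Symmetry ⇒ E = E(r) r̂. Gaussian sphere of radius r = 0.072 m (r < R).
Integrate the density: Q_enc = 4π ∫₀^r ρ₀(r'/R)^1 r'² dr' = 4πρ₀ r^4/(4·R) = -1.926e-7 C.
Applying ∮E·dA = Q_enc/ε₀ with Φ = E(4πr²):
E = |Q_enc|/(4πε₀r²) = (1.926e-7)/(4π·8.85×10^-12·(0.072)²) = 3.34e5 N/C.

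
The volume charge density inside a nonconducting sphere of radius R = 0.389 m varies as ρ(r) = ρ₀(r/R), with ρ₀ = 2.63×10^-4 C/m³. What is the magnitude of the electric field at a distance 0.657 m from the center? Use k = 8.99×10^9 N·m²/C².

Use a concentric Gaussian sphere at r = 0.657 m (r > R, all charge enclosed).
Q_enc = 4π ∫₀^R ρ₀(r'/R)^1 r'² dr' = 4πρ₀R³/4 = 4.864×10^-5 C.
Gauss's law: E·4πr² = Q_enc/ε₀.
E = k|Q_enc|/r² = (8.99×10^9)(4.864e-5)/(0.657)² = 1.01e6 N/C.

|E| = 1.01×10^6 V/m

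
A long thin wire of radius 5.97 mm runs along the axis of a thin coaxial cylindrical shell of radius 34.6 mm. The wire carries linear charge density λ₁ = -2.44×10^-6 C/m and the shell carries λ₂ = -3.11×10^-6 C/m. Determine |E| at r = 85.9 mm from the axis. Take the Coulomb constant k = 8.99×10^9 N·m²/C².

|E| = 1.16e6 N/C

Choose a coaxial cylinder of radius r = 85.9 mm (arbitrary length L) as the Gaussian surface (r > 34.6 mm, enclosing both).
λ_enc = λ₁ + λ₂ = (-2.44×10^-6) + (-3.11×10^-6) = -5.55×10^-6 C/m.
Gauss's law: E·2πrL = λ_enc L/ε₀.
E = 2k|λ_enc|/r = 2(8.99×10^9)(5.55×10^-6)/(0.0859) = 1.16×10^6 N/C.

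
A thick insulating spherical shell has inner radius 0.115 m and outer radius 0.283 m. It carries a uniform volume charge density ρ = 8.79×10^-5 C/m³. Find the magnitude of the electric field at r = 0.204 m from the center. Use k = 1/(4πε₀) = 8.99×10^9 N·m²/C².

|E| = 5.54×10^5 V/m

Use a concentric Gaussian sphere at r = 0.204 m (within the shell material, 0.115 m < r < 0.283 m).
Enclosed charge is the volume from a to r: Q_enc = (4π/3)ρ(r³ − a³) = 2.566×10^-6 C.
Since E is radial and uniform over the Gaussian sphere, Φ = E·4πr² = Q_enc/ε₀.
E = k|Q_enc|/r² = (8.99×10^9)(2.566×10^-6)/(0.204)² = 5.54×10^5 N/C.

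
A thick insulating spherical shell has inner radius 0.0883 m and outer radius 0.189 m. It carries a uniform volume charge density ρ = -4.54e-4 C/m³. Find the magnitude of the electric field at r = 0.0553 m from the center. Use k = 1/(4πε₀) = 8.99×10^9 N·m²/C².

E = 0

Use a concentric Gaussian sphere at r = 0.0553 m (r < 0.0883 m, inside the empty cavity).
Q_enc = 0 (all charge lies at larger r); Gauss's law gives E = 0.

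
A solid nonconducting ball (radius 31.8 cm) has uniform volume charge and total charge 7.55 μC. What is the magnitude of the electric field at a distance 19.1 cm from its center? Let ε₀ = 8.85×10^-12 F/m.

|E| = 4.03×10^5 V/m

Use a concentric Gaussian sphere at r = 19.1 cm (r < R).
For a uniform sphere the enclosed fraction is (r/R)³, so Q_enc = (7.55 μC)(0.191/0.318)³ = 1.636×10^-6 C.
Applying ∮E·dA = Q_enc/ε₀ with Φ = E(4πr²):
E = |Q_enc|/(4πε₀r²) = (1.636×10^-6)/(4π·8.85×10^-12·(0.191)²) = 4.03×10^5 N/C.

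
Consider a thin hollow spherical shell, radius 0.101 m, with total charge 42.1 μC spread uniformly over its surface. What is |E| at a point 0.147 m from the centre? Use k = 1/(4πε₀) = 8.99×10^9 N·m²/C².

1.75×10^7 V/m

Use a concentric Gaussian sphere at r = 0.147 m (r > 0.101 m).
The entire shell is enclosed: Q_enc = 4.21×10^-5 C.
Applying ∮E·dA = Q_enc/ε₀ with Φ = E(4πr²):
E = k|Q_enc|/r² = (8.99×10^9)(4.21×10^-5)/(0.147)² = 1.75e7 N/C.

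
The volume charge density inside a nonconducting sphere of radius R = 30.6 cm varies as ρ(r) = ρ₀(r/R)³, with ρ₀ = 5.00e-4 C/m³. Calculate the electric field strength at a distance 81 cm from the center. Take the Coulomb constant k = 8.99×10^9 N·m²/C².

By spherical symmetry E is radial; choose a Gaussian sphere of radius r = 81 cm (r > R, all charge enclosed).
Q_enc = 4π ∫₀^R ρ₀(r'/R)^3 r'² dr' = 4πρ₀R³/6 = 3.00e-5 C.
Gauss's law: E·4πr² = Q_enc/ε₀.
E = k|Q_enc|/r² = (8.99×10^9)(3.00×10^-5)/(0.81)² = 4.11×10^5 N/C.

4.11×10^5 V/m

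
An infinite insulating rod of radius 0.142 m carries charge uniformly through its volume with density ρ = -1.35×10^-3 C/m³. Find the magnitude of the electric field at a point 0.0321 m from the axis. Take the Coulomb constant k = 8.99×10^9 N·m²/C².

By cylindrical symmetry E is radial; use a coaxial Gaussian cylinder of radius 0.0321 m and length L (r < R).
Charge inside radius r per length L is ρ·πr²·L, so λ_enc = ρπr² = -4.37e-6 C/m.
Since E is radial and uniform over the curved surface, Φ = E·2πrL = Q_enc/ε₀ = λ_enc L/ε₀.
E = 2k|λ_enc|/r = 2(8.99×10^9)(4.37×10^-6)/(0.0321) = 2.45e6 N/C.

2.45×10^6 N/C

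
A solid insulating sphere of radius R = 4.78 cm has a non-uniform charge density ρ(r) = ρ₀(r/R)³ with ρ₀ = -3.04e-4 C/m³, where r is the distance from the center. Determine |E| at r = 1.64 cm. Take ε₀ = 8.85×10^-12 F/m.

E = 3.79×10^3 N/C

Take a concentric spherical Gaussian surface of radius r = 1.64 cm (r < R).
Integrate the density: Q_enc = 4π ∫₀^r ρ₀(r'/R)^3 r'² dr' = 4πρ₀ r^6/(6·R³) = -1.134×10^-10 C.
By Gauss's law, ∮E·dA = E·4πr² = Q_enc/ε₀.
E = |Q_enc|/(4πε₀r²) = (1.134×10^-10)/(4π·8.85×10^-12·(0.0164)²) = 3.79×10^3 N/C.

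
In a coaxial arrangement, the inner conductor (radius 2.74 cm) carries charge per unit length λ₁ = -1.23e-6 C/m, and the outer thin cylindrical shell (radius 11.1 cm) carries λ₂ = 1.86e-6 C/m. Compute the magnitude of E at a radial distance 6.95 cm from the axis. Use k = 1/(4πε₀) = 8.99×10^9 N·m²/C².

3.18e5 V/m

By cylindrical symmetry E is radial; use a coaxial Gaussian cylinder of radius 6.95 cm and length L (between the conductors, 2.74 cm < r < 11.1 cm).
The shell at 11.1 cm lies outside the Gaussian surface, so λ_enc = λ₁ = -1.23×10^-6 C/m.
Since E is radial and uniform over the curved surface, Φ = E·2πrL = Q_enc/ε₀ = λ_enc L/ε₀.
E = 2k|λ_enc|/r = 2(8.99×10^9)(1.23×10^-6)/(0.0695) = 3.18×10^5 N/C.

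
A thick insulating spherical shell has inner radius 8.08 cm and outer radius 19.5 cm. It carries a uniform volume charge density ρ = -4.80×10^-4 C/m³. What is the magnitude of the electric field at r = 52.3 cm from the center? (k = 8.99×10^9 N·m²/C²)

Take a concentric spherical Gaussian surface of radius r = 52.3 cm (r > 19.5 cm, enclosing the whole shell).
Q_enc = ρ·(4π/3)(b³ − a³) = (-4.80×10^-4)·(4π/3)·((0.195)³ − (0.0808)³) = -1.385×10^-5 C.
Applying ∮E·dA = Q_enc/ε₀ with Φ = E(4πr²):
E = k|Q_enc|/r² = (8.99×10^9)(1.385×10^-5)/(0.523)² = 4.55×10^5 N/C.

4.55e5 N/C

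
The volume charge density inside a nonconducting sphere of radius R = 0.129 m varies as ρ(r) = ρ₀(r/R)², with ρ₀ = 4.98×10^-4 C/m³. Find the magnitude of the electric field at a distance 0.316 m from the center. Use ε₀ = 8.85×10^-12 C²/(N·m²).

Take a concentric spherical Gaussian surface of radius r = 0.316 m (r > R, all charge enclosed).
Q_enc = 4π ∫₀^R ρ₀(r'/R)^2 r'² dr' = 4πρ₀R³/5 = 2.687×10^-6 C.
Gauss's law: E·4πr² = Q_enc/ε₀.
E = |Q_enc|/(4πε₀r²) = (2.687×10^-6)/(4π·8.85×10^-12·(0.316)²) = 2.42×10^5 N/C.

E ≈ 2.42×10^5 V/m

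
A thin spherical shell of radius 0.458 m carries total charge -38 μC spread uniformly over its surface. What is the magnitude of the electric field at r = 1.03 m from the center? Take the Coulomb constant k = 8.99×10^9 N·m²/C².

|E| = 3.22e5 V/m

By spherical symmetry E is radial; choose a Gaussian sphere of radius r = 1.03 m (r > 0.458 m).
The entire shell is enclosed: Q_enc = -3.80×10^-5 C.
Gauss's law: E·4πr² = Q_enc/ε₀.
E = k|Q_enc|/r² = (8.99×10^9)(3.80×10^-5)/(1.03)² = 3.22×10^5 N/C.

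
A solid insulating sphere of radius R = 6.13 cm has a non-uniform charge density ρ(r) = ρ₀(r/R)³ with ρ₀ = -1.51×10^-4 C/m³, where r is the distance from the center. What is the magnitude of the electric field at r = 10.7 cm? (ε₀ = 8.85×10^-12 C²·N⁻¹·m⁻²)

E ≈ 5.72×10^4 N/C

Take a concentric spherical Gaussian surface of radius r = 10.7 cm (r > R, all charge enclosed).
Q_enc = 4π ∫₀^R ρ₀(r'/R)^3 r'² dr' = 4πρ₀R³/6 = -7.285e-8 C.
Gauss's law: E·4πr² = Q_enc/ε₀.
E = |Q_enc|/(4πε₀r²) = (7.285e-8)/(4π·8.85×10^-12·(0.107)²) = 5.72×10^4 N/C.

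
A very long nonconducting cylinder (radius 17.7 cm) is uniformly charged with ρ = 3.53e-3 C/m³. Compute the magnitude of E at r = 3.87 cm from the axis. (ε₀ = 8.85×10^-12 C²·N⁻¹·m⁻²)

Take a coaxial cylindrical Gaussian surface of radius r = 3.87 cm and length L (r < R).
Enclosed charge per unit length: λ_enc = ρ·πr² = (3.53×10^-3)π(0.0387)² = 1.661×10^-5 C/m.
Applying ∮E·dA = Q_enc/ε₀ with the end caps contributing no flux:
E = |λ_enc|/(2πε₀r) = (1.661e-5)/(2π·8.85×10^-12·0.0387) = 7.72×10^6 N/C.

7.72e6 V/m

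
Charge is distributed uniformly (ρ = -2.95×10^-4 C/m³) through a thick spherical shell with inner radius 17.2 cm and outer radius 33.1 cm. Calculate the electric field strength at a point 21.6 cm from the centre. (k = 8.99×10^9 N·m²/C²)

|E| = 1.19e6 N/C

Use a concentric Gaussian sphere at r = 21.6 cm (within the shell material, 17.2 cm < r < 33.1 cm).
Only the shell between 17.2 cm and r is enclosed: Q_enc = ρ·(4π/3)(r³ − a³) = (-2.95×10^-4)·(4π/3)·((0.216)³ − (0.172)³) = -6.165×10^-6 C.
Gauss's law: E·4πr² = Q_enc/ε₀.
E = k|Q_enc|/r² = (8.99×10^9)(6.165e-6)/(0.216)² = 1.19×10^6 N/C.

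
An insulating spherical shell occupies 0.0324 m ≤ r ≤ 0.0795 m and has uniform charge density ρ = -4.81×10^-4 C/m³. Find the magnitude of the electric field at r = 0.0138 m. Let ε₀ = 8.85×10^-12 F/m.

E = 0

Take a concentric spherical Gaussian surface of radius r = 0.0138 m (r < 0.0324 m, inside the empty cavity).
No charge is enclosed, so by Gauss's law E·4πr² = 0 ⇒ E = 0.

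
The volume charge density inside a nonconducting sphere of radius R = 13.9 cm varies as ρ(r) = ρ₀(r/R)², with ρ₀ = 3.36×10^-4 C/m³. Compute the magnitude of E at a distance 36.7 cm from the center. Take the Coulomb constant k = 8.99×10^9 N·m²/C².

E = 1.51×10^5 N/C

By spherical symmetry E is radial; choose a Gaussian sphere of radius r = 36.7 cm (r > R, all charge enclosed).
Q_enc = 4π ∫₀^R ρ₀(r'/R)^2 r'² dr' = 4πρ₀R³/5 = 2.268×10^-6 C.
Applying ∮E·dA = Q_enc/ε₀ with Φ = E(4πr²):
E = k|Q_enc|/r² = (8.99×10^9)(2.268e-6)/(0.367)² = 1.51×10^5 N/C.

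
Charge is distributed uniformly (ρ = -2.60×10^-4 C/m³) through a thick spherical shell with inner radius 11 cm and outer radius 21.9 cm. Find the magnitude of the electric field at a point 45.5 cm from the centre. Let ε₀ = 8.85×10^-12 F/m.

By spherical symmetry E is radial; choose a Gaussian sphere of radius r = 45.5 cm (r > 21.9 cm, enclosing the whole shell).
Q_enc = ρ·(4π/3)(b³ − a³) = (-2.60×10^-4)·(4π/3)·((0.219)³ − (0.11)³) = -9.99×10^-6 C.
Gauss's law: E·4πr² = Q_enc/ε₀.
E = |Q_enc|/(4πε₀r²) = (9.99e-6)/(4π·8.85×10^-12·(0.455)²) = 4.34e5 N/C.

|E| = 4.34e5 V/m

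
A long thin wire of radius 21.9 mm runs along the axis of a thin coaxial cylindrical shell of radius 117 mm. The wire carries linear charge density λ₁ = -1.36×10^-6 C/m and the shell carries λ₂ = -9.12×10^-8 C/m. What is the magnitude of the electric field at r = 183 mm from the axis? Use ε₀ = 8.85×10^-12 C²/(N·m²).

|E| ≈ 1.43×10^5 N/C

Coaxial Gaussian cylinder, radius r = 183 mm, length L (r > 117 mm, enclosing both).
λ_enc = λ₁ + λ₂ = (-1.36e-6) + (-9.12e-8) = -1.451×10^-6 C/m.
Gauss's law: E·2πrL = λ_enc L/ε₀.
E = |λ_enc|/(2πε₀r) = (1.451e-6)/(2π·8.85×10^-12·0.183) = 1.43×10^5 N/C.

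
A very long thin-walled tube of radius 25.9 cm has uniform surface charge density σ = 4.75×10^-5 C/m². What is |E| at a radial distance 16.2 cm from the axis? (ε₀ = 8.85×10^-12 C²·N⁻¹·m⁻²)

E = 0

Choose a coaxial cylinder of radius r = 16.2 cm (arbitrary length L) as the Gaussian surface (r < 25.9 cm, inside the shell).
All the surface charge lies outside this cylinder: Q_enc = 0, hence E = 0.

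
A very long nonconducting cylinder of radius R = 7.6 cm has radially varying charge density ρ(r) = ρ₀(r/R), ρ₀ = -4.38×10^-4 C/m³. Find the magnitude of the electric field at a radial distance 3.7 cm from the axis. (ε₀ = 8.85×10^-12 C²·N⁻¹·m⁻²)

E ≈ 2.97e5 N/C

Take a coaxial cylindrical Gaussian surface of radius r = 3.7 cm and length L (r < R).
λ_enc = ∫₀^r ρ(r')·2πr' dr' = (2πρ₀/R)·r^3/3 = -6.114e-7 C/m.
By Gauss's law (flux through the curved wall only), E·2πrL = λ_enc L/ε₀.
E = |λ_enc|/(2πε₀r) = (6.114×10^-7)/(2π·8.85×10^-12·0.037) = 2.97e5 N/C.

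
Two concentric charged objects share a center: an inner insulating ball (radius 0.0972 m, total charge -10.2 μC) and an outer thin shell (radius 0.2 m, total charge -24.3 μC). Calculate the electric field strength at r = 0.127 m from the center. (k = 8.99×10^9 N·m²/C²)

Use a concentric Gaussian sphere at r = 0.127 m (between the bodies, 0.0972 m < r < 0.2 m).
Only the inner charge is enclosed; the outer shell contributes nothing inside itself. Q_enc = -10.2 μC = -1.02e-5 C.
By Gauss's law, ∮E·dA = E·4πr² = Q_enc/ε₀.
E = k|Q_enc|/r² = (8.99×10^9)(1.02×10^-5)/(0.127)² = 5.69×10^6 N/C.

|E| = 5.69×10^6 N/C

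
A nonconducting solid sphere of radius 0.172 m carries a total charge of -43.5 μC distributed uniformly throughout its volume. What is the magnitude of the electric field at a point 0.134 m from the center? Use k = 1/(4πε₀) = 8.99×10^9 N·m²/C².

E = 1.03e7 V/m

Use a concentric Gaussian sphere at r = 0.134 m (r < R).
For a uniform sphere the enclosed fraction is (r/R)³, so Q_enc = (-43.5 μC)(0.134/0.172)³ = -2.057×10^-5 C.
Since E is radial and uniform over the Gaussian sphere, Φ = E·4πr² = Q_enc/ε₀.
E = k|Q_enc|/r² = (8.99×10^9)(2.057×10^-5)/(0.134)² = 1.03×10^7 N/C.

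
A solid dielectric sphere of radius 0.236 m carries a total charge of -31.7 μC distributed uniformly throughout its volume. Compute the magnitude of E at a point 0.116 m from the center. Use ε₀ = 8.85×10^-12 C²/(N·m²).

By spherical symmetry E is radial; choose a Gaussian sphere of radius r = 0.116 m (r < R).
Only the charge within r is enclosed: Q_enc = Q·(r/R)³ = (-31.7 μC)·(0.116 m/0.236 m)³ = -3.764×10^-6 C.
Since E is radial and uniform over the Gaussian sphere, Φ = E·4πr² = Q_enc/ε₀.
E = |Q_enc|/(4πε₀r²) = (3.764e-6)/(4π·8.85×10^-12·(0.116)²) = 2.52×10^6 N/C.

E ≈ 2.52×10^6 N/C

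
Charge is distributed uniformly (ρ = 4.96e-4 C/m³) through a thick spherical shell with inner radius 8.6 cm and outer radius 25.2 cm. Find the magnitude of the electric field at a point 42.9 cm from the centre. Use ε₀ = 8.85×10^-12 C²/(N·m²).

E ≈ 1.56×10^6 N/C

Use a concentric Gaussian sphere at r = 42.9 cm (r > 25.2 cm, enclosing the whole shell).
Q_enc = ρ·(4π/3)(b³ − a³) = (4.96e-4)·(4π/3)·((0.252)³ − (0.086)³) = 3.193×10^-5 C.
Since E is radial and uniform over the Gaussian sphere, Φ = E·4πr² = Q_enc/ε₀.
E = |Q_enc|/(4πε₀r²) = (3.193×10^-5)/(4π·8.85×10^-12·(0.429)²) = 1.56e6 N/C.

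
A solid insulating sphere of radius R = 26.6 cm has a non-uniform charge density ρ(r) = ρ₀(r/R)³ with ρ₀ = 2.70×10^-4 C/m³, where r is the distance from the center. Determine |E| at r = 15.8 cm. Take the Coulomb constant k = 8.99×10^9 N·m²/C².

Symmetry ⇒ E = E(r) r̂. Gaussian sphere of radius r = 15.8 cm (r < R).
Integrate the density: Q_enc = 4π ∫₀^r ρ₀(r'/R)^3 r'² dr' = 4πρ₀ r^6/(6·R³) = 4.674×10^-7 C.
Applying ∮E·dA = Q_enc/ε₀ with Φ = E(4πr²):
E = k|Q_enc|/r² = (8.99×10^9)(4.674e-7)/(0.158)² = 1.68×10^5 N/C.

E = 1.68e5 N/C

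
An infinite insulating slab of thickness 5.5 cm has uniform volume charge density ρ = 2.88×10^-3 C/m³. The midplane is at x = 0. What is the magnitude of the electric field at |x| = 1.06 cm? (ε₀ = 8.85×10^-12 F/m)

E ≈ 3.45×10^6 N/C

By symmetry E is perpendicular to the slab. A Gaussian pillbox from −1.06 cm to +1.06 cm (face area A) lies entirely within the slab.
Q_enc = ρ·(2x)·A and flux = 2EA, so 2EA = 2ρxA/ε₀ ⇒ E = |ρ|x/ε₀.
E = (2.88×10^-3)(0.0106)/(8.85×10^-12) = 3.45×10^6 N/C.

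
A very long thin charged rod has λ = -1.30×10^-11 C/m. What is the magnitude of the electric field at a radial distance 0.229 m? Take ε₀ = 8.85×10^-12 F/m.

Coaxial Gaussian cylinder, radius r = 0.229 m, length L.
Q_enc = λL, so λ_enc = -1.30e-11 C/m.
By Gauss's law (flux through the curved wall only), E·2πrL = λ_enc L/ε₀.
E = |λ_enc|/(2πε₀r) = (1.30e-11)/(2π·8.85×10^-12·0.229) = 1.02 N/C.

1.02 V/m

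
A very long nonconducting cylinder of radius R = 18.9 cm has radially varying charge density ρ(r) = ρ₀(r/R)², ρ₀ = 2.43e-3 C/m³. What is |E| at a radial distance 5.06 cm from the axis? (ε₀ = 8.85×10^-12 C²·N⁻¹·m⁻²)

E = 2.49×10^5 N/C

Choose a coaxial cylinder of radius r = 5.06 cm (arbitrary length L) as the Gaussian surface (r < R).
λ_enc = ∫₀^r ρ(r')·2πr' dr' = (2πρ₀/R²)·r^4/4 = 7.005×10^-7 C/m.
Applying ∮E·dA = Q_enc/ε₀ with the end caps contributing no flux:
E = |λ_enc|/(2πε₀r) = (7.005×10^-7)/(2π·8.85×10^-12·0.0506) = 2.49×10^5 N/C.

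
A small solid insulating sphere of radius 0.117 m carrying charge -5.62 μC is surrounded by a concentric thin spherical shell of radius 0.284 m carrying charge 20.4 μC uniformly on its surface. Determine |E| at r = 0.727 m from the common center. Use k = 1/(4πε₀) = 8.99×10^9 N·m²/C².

Take a concentric spherical Gaussian surface of radius r = 0.727 m (r > 0.284 m, enclosing both).
Q_enc = (-5.62 μC) + (20.4 μC) = 1.478×10^-5 C.
Applying ∮E·dA = Q_enc/ε₀ with Φ = E(4πr²):
E = k|Q_enc|/r² = (8.99×10^9)(1.478×10^-5)/(0.727)² = 2.51e5 N/C.

|E| ≈ 2.51e5 N/C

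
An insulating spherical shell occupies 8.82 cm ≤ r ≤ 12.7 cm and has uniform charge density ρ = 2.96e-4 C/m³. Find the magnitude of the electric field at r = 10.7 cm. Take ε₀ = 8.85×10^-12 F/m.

E = 5.25e5 V/m

Symmetry ⇒ E = E(r) r̂. Gaussian sphere of radius r = 10.7 cm (within the shell material, 8.82 cm < r < 12.7 cm).
Enclosed charge is the volume from a to r: Q_enc = (4π/3)ρ(r³ − a³) = 6.682×10^-7 C.
Applying ∮E·dA = Q_enc/ε₀ with Φ = E(4πr²):
E = |Q_enc|/(4πε₀r²) = (6.682e-7)/(4π·8.85×10^-12·(0.107)²) = 5.25e5 N/C.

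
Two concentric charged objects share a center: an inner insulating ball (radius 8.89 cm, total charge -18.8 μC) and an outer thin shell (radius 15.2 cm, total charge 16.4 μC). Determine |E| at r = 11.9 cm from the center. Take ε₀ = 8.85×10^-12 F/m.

|E| = 1.19×10^7 N/C

By spherical symmetry E is radial; choose a Gaussian sphere of radius r = 11.9 cm (between the bodies, 8.89 cm < r < 15.2 cm).
The shell at 15.2 cm lies outside the Gaussian surface, so Q_enc = -18.8 μC = -1.88×10^-5 C.
Gauss's law: E·4πr² = Q_enc/ε₀.
E = |Q_enc|/(4πε₀r²) = (1.88×10^-5)/(4π·8.85×10^-12·(0.119)²) = 1.19×10^7 N/C.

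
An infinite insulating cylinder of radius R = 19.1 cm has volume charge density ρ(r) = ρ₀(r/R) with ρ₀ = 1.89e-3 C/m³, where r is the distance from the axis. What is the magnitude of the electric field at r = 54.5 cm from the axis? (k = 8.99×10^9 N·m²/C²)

E ≈ 4.76e6 N/C

Take a coaxial cylindrical Gaussian surface of radius r = 54.5 cm and length L (r > R, full charge per length enclosed).
λ_enc = 2π ∫₀^R ρ₀(r'/R)^1 r' dr' = 2πρ₀R²/3 = 1.444×10^-4 C/m.
Applying ∮E·dA = Q_enc/ε₀ with the end caps contributing no flux:
E = 2k|λ_enc|/r = 2(8.99×10^9)(1.444×10^-4)/(0.545) = 4.76×10^6 N/C.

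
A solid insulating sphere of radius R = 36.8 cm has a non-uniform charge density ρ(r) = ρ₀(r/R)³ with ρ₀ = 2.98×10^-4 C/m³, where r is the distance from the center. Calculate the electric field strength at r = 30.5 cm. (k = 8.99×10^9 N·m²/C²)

Take a concentric spherical Gaussian surface of radius r = 30.5 cm (r < R).
Q_enc = ∫₀^r ρ(r')·4πr'² dr' = (4πρ₀/R³) ∫₀^r r'^5 dr' = 4πρ₀ r^6/(6·R³) = 1.008e-5 C.
Gauss's law: E·4πr² = Q_enc/ε₀.
E = k|Q_enc|/r² = (8.99×10^9)(1.008×10^-5)/(0.305)² = 9.74e5 N/C.

|E| ≈ 9.74×10^5 N/C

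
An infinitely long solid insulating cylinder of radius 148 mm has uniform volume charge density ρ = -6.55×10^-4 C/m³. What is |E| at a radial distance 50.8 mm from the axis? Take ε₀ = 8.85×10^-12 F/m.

1.88×10^6 V/m

Choose a coaxial cylinder of radius r = 50.8 mm (arbitrary length L) as the Gaussian surface (r < R).
Enclosed charge per unit length: λ_enc = ρ·πr² = (-6.55×10^-4)π(0.0508)² = -5.31×10^-6 C/m.
Gauss's law: E·2πrL = λ_enc L/ε₀.
E = |λ_enc|/(2πε₀r) = (5.31×10^-6)/(2π·8.85×10^-12·0.0508) = 1.88e6 N/C.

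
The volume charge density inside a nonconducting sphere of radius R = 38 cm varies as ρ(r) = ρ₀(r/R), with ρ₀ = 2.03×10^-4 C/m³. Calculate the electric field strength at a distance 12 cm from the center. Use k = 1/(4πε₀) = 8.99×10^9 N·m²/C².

|E| ≈ 2.17e5 V/m

Use a concentric Gaussian sphere at r = 12 cm (r < R).
Q_enc = ∫₀^r ρ(r')·4πr'² dr' = (4πρ₀/R) ∫₀^r r'^3 dr' = 4πρ₀ r^4/(4·R) = 3.48×10^-7 C.
Applying ∮E·dA = Q_enc/ε₀ with Φ = E(4πr²):
E = k|Q_enc|/r² = (8.99×10^9)(3.48e-7)/(0.12)² = 2.17×10^5 N/C.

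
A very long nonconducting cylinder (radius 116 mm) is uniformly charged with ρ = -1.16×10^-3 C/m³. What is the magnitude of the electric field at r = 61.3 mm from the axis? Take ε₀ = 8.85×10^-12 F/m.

E ≈ 4.02×10^6 V/m

By cylindrical symmetry E is radial; use a coaxial Gaussian cylinder of radius 61.3 mm and length L (r < R).
Charge inside radius r per length L is ρ·πr²·L, so λ_enc = ρπr² = -1.369×10^-5 C/m.
By Gauss's law (flux through the curved wall only), E·2πrL = λ_enc L/ε₀.
E = |λ_enc|/(2πε₀r) = (1.369×10^-5)/(2π·8.85×10^-12·0.0613) = 4.02×10^6 N/C.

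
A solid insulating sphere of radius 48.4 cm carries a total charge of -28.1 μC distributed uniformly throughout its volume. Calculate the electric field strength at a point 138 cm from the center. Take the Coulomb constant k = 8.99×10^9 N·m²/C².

Use a concentric Gaussian sphere at r = 138 cm (r > R, so the entire charge is enclosed).
Q_enc = -28.1 μC = -2.81e-5 C.
Since E is radial and uniform over the Gaussian sphere, Φ = E·4πr² = Q_enc/ε₀.
E = k|Q_enc|/r² = (8.99×10^9)(2.81×10^-5)/(1.38)² = 1.33e5 N/C.

|E| = 1.33×10^5 V/m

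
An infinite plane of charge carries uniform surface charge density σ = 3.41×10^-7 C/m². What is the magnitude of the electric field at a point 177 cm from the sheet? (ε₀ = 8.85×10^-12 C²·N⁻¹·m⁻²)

The symmetry is planar: E is normal to the sheet and the same magnitude on both sides. Take a pillbox straddling the sheet with end-cap area A.
Only the two end caps contribute flux: Φ = 2EA. With Q_enc = σA, Gauss's law gives E = |σ|/(2ε₀).
E = |σ|/(2ε₀) = (3.41×10^-7)/(2·8.85×10^-12) = 1.93e4 N/C.

1.93×10^4 N/C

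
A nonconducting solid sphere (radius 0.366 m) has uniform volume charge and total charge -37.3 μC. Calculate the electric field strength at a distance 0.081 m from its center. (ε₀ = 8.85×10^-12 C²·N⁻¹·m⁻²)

Symmetry ⇒ E = E(r) r̂. Gaussian sphere of radius r = 0.081 m (r < R).
For a uniform sphere the enclosed fraction is (r/R)³, so Q_enc = (-37.3 μC)(0.081/0.366)³ = -4.043×10^-7 C.
Since E is radial and uniform over the Gaussian sphere, Φ = E·4πr² = Q_enc/ε₀.
E = |Q_enc|/(4πε₀r²) = (4.043×10^-7)/(4π·8.85×10^-12·(0.081)²) = 5.54×10^5 N/C.

|E| = 5.54×10^5 N/C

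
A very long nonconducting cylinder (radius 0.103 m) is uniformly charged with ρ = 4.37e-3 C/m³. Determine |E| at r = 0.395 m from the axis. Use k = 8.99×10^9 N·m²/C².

|E| = 6.63×10^6 N/C

Coaxial Gaussian cylinder, radius r = 0.395 m, length L (r > 0.103 m, full cross-section enclosed).
λ_enc = ρ·πR² = (4.37e-3)π(0.103)² = 1.456×10^-4 C/m.
Applying ∮E·dA = Q_enc/ε₀ with the end caps contributing no flux:
E = 2k|λ_enc|/r = 2(8.99×10^9)(1.456e-4)/(0.395) = 6.63×10^6 N/C.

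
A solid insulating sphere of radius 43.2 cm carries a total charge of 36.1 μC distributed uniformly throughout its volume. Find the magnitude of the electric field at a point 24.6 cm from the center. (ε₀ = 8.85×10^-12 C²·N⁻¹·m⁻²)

9.90×10^5 N/C

By spherical symmetry E is radial; choose a Gaussian sphere of radius r = 24.6 cm (r < R).
Only the charge within r is enclosed: Q_enc = Q·(r/R)³ = (36.1 μC)·(24.6 cm/43.2 cm)³ = 6.666×10^-6 C.
Since E is radial and uniform over the Gaussian sphere, Φ = E·4πr² = Q_enc/ε₀.
E = |Q_enc|/(4πε₀r²) = (6.666×10^-6)/(4π·8.85×10^-12·(0.246)²) = 9.90×10^5 N/C.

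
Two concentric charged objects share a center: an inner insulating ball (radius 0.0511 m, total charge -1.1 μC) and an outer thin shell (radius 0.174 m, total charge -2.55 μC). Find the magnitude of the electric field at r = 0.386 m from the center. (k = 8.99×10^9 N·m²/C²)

By spherical symmetry E is radial; choose a Gaussian sphere of radius r = 0.386 m (r > 0.174 m, enclosing both).
Q_enc = (-1.1 μC) + (-2.55 μC) = -3.65e-6 C.
Gauss's law: E·4πr² = Q_enc/ε₀.
E = k|Q_enc|/r² = (8.99×10^9)(3.65e-6)/(0.386)² = 2.20×10^5 N/C.

E ≈ 2.20×10^5 N/C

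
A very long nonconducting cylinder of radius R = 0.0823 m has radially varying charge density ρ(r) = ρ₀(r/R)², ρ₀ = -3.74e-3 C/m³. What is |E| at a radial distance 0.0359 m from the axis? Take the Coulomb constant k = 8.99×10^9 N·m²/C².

7.22e5 N/C

Coaxial Gaussian cylinder, radius r = 0.0359 m, length L (r < R).
Integrating ρ over the cross-section to radius r: λ_enc = (2πρ₀/R²) ∫₀^r r'^3 dr' = 2πρ₀ r^4/(4·R²) = -1.441×10^-6 C/m.
Applying ∮E·dA = Q_enc/ε₀ with the end caps contributing no flux:
E = 2k|λ_enc|/r = 2(8.99×10^9)(1.441×10^-6)/(0.0359) = 7.22×10^5 N/C.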